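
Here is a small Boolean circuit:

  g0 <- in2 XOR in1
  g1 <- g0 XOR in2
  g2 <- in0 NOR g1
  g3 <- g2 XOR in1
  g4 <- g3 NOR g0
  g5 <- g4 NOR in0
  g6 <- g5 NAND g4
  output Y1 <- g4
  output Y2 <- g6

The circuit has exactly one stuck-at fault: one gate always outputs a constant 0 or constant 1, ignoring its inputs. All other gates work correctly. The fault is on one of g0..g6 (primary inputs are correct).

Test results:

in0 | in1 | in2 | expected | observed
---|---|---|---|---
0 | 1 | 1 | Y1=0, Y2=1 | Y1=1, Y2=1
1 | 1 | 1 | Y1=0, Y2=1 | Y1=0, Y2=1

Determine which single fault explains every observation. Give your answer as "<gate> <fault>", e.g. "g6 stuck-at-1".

Fault-free values for test 1 (in0=0, in1=1, in2=1): g0=0, g1=1, g2=0, g3=1, g4=0, g5=1, g6=1, giving Y1=0, Y2=1. Observed Y1=1, Y2=1.
Test 1: faults giving observed Y1=1, Y2=1 are {g1 stuck-at-0, g2 stuck-at-1, g3 stuck-at-0, g4 stuck-at-1}.
Test 2 (in0=1, in1=1, in2=1): fault-free g0=0, g1=1, g2=0, g3=1, g4=0, g5=0, g6=1 → Y1=0, Y2=1; observed Y1=0, Y2=1. Eliminates g2 stuck-at-1, g3 stuck-at-0, g4 stuck-at-1.
Only g1 stuck-at-0 is consistent with every test.

g1 stuck-at-0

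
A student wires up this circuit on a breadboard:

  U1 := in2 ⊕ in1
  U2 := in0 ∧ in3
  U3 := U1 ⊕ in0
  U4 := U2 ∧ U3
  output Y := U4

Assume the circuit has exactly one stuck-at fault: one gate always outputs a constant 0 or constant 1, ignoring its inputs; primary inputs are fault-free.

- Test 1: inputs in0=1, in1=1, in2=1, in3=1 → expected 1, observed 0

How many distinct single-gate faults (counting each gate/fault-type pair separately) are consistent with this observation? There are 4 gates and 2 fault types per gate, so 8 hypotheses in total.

Fault-free: U1=0, U2=1, U3=1, U4=1 → 1. Observed 0.
  U1 stuck-at-0: output 1 ✗
  U1 stuck-at-1: output 0 ✓
  U2 stuck-at-0: output 0 ✓
  U2 stuck-at-1: output 1 ✗
  U3 stuck-at-0: output 0 ✓
  U3 stuck-at-1: output 1 ✗
  U4 stuck-at-0: output 0 ✓
  U4 stuck-at-1: output 1 ✗
Consistent faults: {U1 stuck-at-1, U2 stuck-at-0, U3 stuck-at-0, U4 stuck-at-0} — 4 in all.

4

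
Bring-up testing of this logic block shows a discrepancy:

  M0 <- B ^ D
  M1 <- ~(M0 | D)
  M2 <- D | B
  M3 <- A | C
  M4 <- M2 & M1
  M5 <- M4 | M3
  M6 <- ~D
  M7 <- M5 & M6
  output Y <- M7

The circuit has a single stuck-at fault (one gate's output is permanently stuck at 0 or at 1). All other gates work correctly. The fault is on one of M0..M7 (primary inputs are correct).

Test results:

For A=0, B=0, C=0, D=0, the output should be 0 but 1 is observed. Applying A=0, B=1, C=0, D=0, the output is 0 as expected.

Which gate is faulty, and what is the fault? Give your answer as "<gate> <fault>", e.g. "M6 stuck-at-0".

M2 stuck-at-1

Fault-free values for test 1 (A=0, B=0, C=0, D=0): M0=0, M1=1, M2=0, M3=0, M4=0, M5=0, M6=1, M7=0, giving Y=0. Observed 1.
Test 1: faults giving observed 1 are {M2 stuck-at-1, M3 stuck-at-1, M4 stuck-at-1, M5 stuck-at-1, M7 stuck-at-1}.
Test 2 (A=0, B=1, C=0, D=0): fault-free M0=1, M1=0, M2=1, M3=0, M4=0, M5=0, M6=1, M7=0 → 0; observed 0. Eliminates M3 stuck-at-1, M4 stuck-at-1, M5 stuck-at-1, M7 stuck-at-1.
Only M2 stuck-at-1 is consistent with every test.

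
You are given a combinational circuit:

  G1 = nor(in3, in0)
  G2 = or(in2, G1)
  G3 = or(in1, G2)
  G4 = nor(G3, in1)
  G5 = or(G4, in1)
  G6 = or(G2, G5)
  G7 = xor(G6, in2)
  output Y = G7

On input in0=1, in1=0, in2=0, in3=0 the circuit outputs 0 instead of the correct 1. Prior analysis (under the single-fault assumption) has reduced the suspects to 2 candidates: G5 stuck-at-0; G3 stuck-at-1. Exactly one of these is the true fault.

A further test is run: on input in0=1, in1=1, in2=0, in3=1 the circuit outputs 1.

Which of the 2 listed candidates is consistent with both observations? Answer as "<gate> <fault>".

Evaluate each candidate on input in0=1, in1=1, in2=0, in3=1:
  G5 stuck-at-0: G1=0, G2=0, G3=1, G4=0, G5=0 [stuck-at-0], G6=0, G7=0 → 0 — eliminated
  G3 stuck-at-1: G1=0, G2=0, G3=1 [stuck-at-1], G4=0, G5=1, G6=1, G7=1 → 1 — matches
Only G3 stuck-at-1 reproduces the observed 1.

G3 stuck-at-1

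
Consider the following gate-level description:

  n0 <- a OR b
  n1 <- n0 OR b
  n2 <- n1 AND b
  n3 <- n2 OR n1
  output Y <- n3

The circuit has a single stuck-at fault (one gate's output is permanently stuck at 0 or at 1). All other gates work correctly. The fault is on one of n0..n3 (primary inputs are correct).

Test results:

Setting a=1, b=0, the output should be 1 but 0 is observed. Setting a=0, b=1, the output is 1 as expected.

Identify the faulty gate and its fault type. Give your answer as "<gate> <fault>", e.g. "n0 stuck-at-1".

n0 stuck-at-0

Fault-free values for test 1 (a=1, b=0): n0=1, n1=1, n2=0, n3=1, giving Y=1. Observed 0.
Test 1: faults giving observed 0 are {n0 stuck-at-0, n1 stuck-at-0, n3 stuck-at-0}.
Test 2 (a=0, b=1): fault-free n0=1, n1=1, n2=1, n3=1 → 1; observed 1. Eliminates n1 stuck-at-0, n3 stuck-at-0.
Only n0 stuck-at-0 is consistent with every test.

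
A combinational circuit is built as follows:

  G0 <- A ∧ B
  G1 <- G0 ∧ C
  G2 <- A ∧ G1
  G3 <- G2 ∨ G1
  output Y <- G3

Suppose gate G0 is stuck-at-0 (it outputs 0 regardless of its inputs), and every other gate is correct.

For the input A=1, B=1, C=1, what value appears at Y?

Propagate with G0 forced: G0=0 [stuck-at-0], G1=0, G2=0, G3=0.
So Y = 0. (Without the fault it would be 1.)

0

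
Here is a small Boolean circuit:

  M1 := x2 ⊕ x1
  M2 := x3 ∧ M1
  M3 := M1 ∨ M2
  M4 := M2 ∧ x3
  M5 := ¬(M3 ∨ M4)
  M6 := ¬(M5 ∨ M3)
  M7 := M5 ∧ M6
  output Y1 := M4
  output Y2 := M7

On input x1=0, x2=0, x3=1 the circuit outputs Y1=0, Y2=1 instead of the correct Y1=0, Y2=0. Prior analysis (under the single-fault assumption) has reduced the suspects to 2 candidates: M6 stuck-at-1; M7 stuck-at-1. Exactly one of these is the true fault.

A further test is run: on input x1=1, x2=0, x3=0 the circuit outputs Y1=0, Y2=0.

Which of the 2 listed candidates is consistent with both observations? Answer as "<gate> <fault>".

Evaluate each candidate on input x1=1, x2=0, x3=0:
  M6 stuck-at-1: M1=1, M2=0, M3=1, M4=0, M5=0, M6=1 [stuck-at-1], M7=0 → Y1=0, Y2=0 — matches
  M7 stuck-at-1: M1=1, M2=0, M3=1, M4=0, M5=0, M6=0, M7=1 [stuck-at-1] → Y1=0, Y2=1 — eliminated
Only M6 stuck-at-1 reproduces the observed Y1=0, Y2=0.

M6 stuck-at-1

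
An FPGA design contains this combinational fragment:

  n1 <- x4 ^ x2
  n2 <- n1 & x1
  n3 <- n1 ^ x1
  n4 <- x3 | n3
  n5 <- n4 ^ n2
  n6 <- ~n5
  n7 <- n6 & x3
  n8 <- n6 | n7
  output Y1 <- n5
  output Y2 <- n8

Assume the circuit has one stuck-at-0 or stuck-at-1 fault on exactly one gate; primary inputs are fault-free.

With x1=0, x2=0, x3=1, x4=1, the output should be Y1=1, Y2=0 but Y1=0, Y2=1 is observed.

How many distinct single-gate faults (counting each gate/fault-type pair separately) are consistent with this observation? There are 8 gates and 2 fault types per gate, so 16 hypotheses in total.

Fault-free: n1=1, n2=0, n3=1, n4=1, n5=1, n6=0, n7=0, n8=0 → Y1=1, Y2=0. Observed Y1=0, Y2=1.
  n1: none of the 2 fault types match ✗
  n2: stuck-at-1 ✓; others ✗
  n3: none of the 2 fault types match ✗
  n4: stuck-at-0 ✓; others ✗
  n5: stuck-at-0 ✓; others ✗
  n6: none of the 2 fault types match ✗
  n7: none of the 2 fault types match ✗
  n8: none of the 2 fault types match ✗
Consistent faults: {n2 stuck-at-1, n4 stuck-at-0, n5 stuck-at-0} — 3 in all.

3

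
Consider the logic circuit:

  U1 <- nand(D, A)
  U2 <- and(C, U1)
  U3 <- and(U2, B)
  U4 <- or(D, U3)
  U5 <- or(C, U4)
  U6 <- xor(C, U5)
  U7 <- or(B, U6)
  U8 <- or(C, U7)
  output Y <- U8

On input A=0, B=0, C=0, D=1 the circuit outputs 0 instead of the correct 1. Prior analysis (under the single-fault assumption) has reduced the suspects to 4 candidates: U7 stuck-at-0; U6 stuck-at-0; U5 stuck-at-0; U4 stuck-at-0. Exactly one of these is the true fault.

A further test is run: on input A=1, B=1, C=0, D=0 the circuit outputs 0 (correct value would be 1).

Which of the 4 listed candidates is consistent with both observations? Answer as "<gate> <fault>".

U7 stuck-at-0

Evaluate each candidate on input A=1, B=1, C=0, D=0:
  U7 stuck-at-0: U1=1, U2=0, U3=0, U4=0, U5=0, U6=0, U7=0 [stuck-at-0], U8=0 → 0 — matches
  U6 stuck-at-0: U1=1, U2=0, U3=0, U4=0, U5=0, U6=0 [stuck-at-0], U7=1, U8=1 → 1 — eliminated
  U5 stuck-at-0: U1=1, U2=0, U3=0, U4=0, U5=0 [stuck-at-0], U6=0, U7=1, U8=1 → 1 — eliminated
  U4 stuck-at-0: U1=1, U2=0, U3=0, U4=0 [stuck-at-0], U5=0, U6=0, U7=1, U8=1 → 1 — eliminated
Only U7 stuck-at-0 reproduces the observed 0.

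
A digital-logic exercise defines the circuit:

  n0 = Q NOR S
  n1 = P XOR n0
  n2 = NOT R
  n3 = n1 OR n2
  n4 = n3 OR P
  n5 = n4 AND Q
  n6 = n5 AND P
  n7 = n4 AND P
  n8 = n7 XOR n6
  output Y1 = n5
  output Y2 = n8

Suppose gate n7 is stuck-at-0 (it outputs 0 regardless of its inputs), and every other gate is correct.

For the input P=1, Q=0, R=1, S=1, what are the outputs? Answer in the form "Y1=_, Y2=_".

Propagate with n7 forced: n0=0, n1=1, n2=0, n3=1, n4=1, n5=0, n6=0, n7=0 [stuck-at-0], n8=0.
So the outputs are Y1=0, Y2=0. (Without the fault they would be Y1=0, Y2=1.)

Y1=0, Y2=0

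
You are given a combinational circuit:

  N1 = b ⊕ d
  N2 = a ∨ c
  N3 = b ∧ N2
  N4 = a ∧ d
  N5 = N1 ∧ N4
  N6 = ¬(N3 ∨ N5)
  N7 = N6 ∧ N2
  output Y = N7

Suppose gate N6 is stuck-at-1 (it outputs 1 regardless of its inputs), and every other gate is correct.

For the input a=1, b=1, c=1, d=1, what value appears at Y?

1

Propagate with N6 forced: N1=0, N2=1, N3=1, N4=1, N5=0, N6=1 [stuck-at-1], N7=1.
So Y = 1. (Without the fault it would be 0.)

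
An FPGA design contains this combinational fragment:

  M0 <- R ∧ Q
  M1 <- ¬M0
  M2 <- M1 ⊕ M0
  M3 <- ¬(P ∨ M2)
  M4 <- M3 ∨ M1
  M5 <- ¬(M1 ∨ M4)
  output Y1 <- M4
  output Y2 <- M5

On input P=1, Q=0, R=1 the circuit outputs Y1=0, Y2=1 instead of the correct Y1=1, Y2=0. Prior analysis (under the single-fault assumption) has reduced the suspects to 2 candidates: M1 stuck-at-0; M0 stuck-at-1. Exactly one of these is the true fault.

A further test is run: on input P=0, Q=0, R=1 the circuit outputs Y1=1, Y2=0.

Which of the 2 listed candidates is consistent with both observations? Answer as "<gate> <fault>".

M1 stuck-at-0

Evaluate each candidate on input P=0, Q=0, R=1:
  M1 stuck-at-0: M0=0, M1=0 [stuck-at-0], M2=0, M3=1, M4=1, M5=0 → Y1=1, Y2=0 — matches
  M0 stuck-at-1: M0=1 [stuck-at-1], M1=0, M2=1, M3=0, M4=0, M5=1 → Y1=0, Y2=1 — eliminated
Only M1 stuck-at-0 reproduces the observed Y1=1, Y2=0.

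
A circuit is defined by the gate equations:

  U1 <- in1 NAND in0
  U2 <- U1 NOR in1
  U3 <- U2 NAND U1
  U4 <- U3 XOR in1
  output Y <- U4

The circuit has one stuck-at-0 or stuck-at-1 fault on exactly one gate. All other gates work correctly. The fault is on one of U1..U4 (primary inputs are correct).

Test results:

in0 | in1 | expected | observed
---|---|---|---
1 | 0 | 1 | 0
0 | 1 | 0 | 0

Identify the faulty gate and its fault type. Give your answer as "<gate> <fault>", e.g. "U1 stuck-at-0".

U4 stuck-at-0

Fault-free values for test 1 (in0=1, in1=0): U1=1, U2=0, U3=1, U4=1, giving Y=1. Observed 0.
Test 1: faults giving observed 0 are {U2 stuck-at-1, U3 stuck-at-0, U4 stuck-at-0}.
Test 2 (in0=0, in1=1): fault-free U1=1, U2=0, U3=1, U4=0 → 0; observed 0. Eliminates U2 stuck-at-1, U3 stuck-at-0.
Only U4 stuck-at-0 is consistent with every test.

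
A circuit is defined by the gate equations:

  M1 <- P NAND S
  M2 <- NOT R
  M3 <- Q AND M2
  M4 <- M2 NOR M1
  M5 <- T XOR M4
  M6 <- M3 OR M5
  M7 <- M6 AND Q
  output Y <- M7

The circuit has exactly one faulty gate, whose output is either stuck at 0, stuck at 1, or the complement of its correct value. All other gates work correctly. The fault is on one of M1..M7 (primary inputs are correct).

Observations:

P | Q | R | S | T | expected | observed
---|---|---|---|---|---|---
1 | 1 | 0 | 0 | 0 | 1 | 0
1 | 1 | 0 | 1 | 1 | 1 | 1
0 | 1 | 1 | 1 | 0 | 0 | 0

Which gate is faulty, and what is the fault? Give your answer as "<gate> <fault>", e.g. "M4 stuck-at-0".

Fault-free values for test 1 (P=1, Q=1, R=0, S=0, T=0): M1=1, M2=1, M3=1, M4=0, M5=0, M6=1, M7=1, giving Y=1. Observed 0.
Test 1: faults giving observed 0 are {M2 stuck-at-0, M2 inverted output, M3 stuck-at-0, M3 inverted output, M6 stuck-at-0, M6 inverted output, M7 stuck-at-0, M7 inverted output}.
Test 2 (P=1, Q=1, R=0, S=1, T=1): fault-free M1=0, M2=1, M3=1, M4=0, M5=1, M6=1, M7=1 → 1; observed 1. Eliminates M2 stuck-at-0, M2 inverted output, M6 stuck-at-0, M6 inverted output, M7 stuck-at-0, M7 inverted output.
Test 3 (P=0, Q=1, R=1, S=1, T=0): fault-free M1=1, M2=0, M3=0, M4=0, M5=0, M6=0, M7=0 → 0; observed 0. Eliminates M3 inverted output.
Only M3 stuck-at-0 is consistent with every test.

M3 stuck-at-0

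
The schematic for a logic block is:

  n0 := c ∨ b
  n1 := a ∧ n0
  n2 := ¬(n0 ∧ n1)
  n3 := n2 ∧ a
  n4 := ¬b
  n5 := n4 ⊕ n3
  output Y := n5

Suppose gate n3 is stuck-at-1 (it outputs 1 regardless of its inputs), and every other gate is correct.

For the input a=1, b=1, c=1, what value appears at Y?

1

Propagate with n3 forced: n0=1, n1=1, n2=0, n3=1 [stuck-at-1], n4=0, n5=1.
So Y = 1. (Without the fault it would be 0.)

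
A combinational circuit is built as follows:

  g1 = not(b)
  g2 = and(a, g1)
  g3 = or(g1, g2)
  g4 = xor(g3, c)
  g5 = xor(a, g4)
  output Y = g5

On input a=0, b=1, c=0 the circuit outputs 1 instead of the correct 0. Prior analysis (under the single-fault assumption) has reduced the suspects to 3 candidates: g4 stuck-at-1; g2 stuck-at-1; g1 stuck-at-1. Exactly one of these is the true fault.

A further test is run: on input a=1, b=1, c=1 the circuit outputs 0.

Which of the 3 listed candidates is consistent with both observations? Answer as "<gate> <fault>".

Evaluate each candidate on input a=1, b=1, c=1:
  g4 stuck-at-1: g1=0, g2=0, g3=0, g4=1 [stuck-at-1], g5=0 → 0 — matches
  g2 stuck-at-1: g1=0, g2=1 [stuck-at-1], g3=1, g4=0, g5=1 → 1 — eliminated
  g1 stuck-at-1: g1=1 [stuck-at-1], g2=1, g3=1, g4=0, g5=1 → 1 — eliminated
Only g4 stuck-at-1 reproduces the observed 0.

g4 stuck-at-1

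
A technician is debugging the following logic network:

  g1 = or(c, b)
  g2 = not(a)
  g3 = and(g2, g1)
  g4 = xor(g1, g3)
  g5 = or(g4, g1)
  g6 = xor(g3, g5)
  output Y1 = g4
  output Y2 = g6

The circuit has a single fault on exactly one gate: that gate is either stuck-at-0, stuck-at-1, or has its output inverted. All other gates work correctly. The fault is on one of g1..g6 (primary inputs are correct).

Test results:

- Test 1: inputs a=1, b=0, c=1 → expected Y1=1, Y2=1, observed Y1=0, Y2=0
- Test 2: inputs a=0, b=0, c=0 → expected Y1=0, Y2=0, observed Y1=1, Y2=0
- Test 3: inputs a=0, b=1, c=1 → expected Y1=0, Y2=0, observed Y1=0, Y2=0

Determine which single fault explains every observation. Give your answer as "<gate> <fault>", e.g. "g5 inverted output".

Fault-free values for test 1 (a=1, b=0, c=1): g1=1, g2=0, g3=0, g4=1, g5=1, g6=1, giving Y1=1, Y2=1. Observed Y1=0, Y2=0.
Test 1: faults giving observed Y1=0, Y2=0 are {g1 stuck-at-0, g1 inverted output, g2 stuck-at-1, g2 inverted output, g3 stuck-at-1, g3 inverted output}.
Test 2 (a=0, b=0, c=0): fault-free g1=0, g2=1, g3=0, g4=0, g5=0, g6=0 → Y1=0, Y2=0; observed Y1=1, Y2=0. Eliminates g1 stuck-at-0, g1 inverted output, g2 stuck-at-1, g2 inverted output.
Test 3 (a=0, b=1, c=1): fault-free g1=1, g2=1, g3=1, g4=0, g5=1, g6=0 → Y1=0, Y2=0; observed Y1=0, Y2=0. Eliminates g3 inverted output.
Only g3 stuck-at-1 is consistent with every test.

g3 stuck-at-1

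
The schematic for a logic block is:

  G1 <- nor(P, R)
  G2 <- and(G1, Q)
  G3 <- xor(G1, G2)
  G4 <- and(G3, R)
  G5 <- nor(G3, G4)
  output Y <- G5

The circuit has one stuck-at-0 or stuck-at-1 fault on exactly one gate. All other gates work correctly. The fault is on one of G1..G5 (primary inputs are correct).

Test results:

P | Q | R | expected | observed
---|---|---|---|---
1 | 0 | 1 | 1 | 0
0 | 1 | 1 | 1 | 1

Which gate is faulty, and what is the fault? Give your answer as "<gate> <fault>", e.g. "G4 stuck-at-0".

G1 stuck-at-1

Fault-free values for test 1 (P=1, Q=0, R=1): G1=0, G2=0, G3=0, G4=0, G5=1, giving Y=1. Observed 0.
Test 1: faults giving observed 0 are {G1 stuck-at-1, G2 stuck-at-1, G3 stuck-at-1, G4 stuck-at-1, G5 stuck-at-0}.
Test 2 (P=0, Q=1, R=1): fault-free G1=0, G2=0, G3=0, G4=0, G5=1 → 1; observed 1. Eliminates G2 stuck-at-1, G3 stuck-at-1, G4 stuck-at-1, G5 stuck-at-0.
Only G1 stuck-at-1 is consistent with every test.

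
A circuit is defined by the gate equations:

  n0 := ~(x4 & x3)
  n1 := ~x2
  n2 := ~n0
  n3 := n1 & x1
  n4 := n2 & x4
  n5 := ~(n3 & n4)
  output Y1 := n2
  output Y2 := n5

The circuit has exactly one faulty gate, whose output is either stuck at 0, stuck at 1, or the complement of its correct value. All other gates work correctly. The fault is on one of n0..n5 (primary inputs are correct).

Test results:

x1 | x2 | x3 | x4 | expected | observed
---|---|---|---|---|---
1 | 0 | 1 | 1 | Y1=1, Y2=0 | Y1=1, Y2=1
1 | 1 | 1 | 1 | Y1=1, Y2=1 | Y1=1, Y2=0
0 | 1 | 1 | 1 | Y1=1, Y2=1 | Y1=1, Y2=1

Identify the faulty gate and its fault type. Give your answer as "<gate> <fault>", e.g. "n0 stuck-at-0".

n1 inverted output

Fault-free values for test 1 (x1=1, x2=0, x3=1, x4=1): n0=0, n1=1, n2=1, n3=1, n4=1, n5=0, giving Y1=1, Y2=0. Observed Y1=1, Y2=1.
Test 1: faults giving observed Y1=1, Y2=1 are {n1 stuck-at-0, n1 inverted output, n3 stuck-at-0, n3 inverted output, n4 stuck-at-0, n4 inverted output, n5 stuck-at-1, n5 inverted output}.
Test 2 (x1=1, x2=1, x3=1, x4=1): fault-free n0=0, n1=0, n2=1, n3=0, n4=1, n5=1 → Y1=1, Y2=1; observed Y1=1, Y2=0. Eliminates n1 stuck-at-0, n3 stuck-at-0, n4 stuck-at-0, n4 inverted output, n5 stuck-at-1.
Test 3 (x1=0, x2=1, x3=1, x4=1): fault-free n0=0, n1=0, n2=1, n3=0, n4=1, n5=1 → Y1=1, Y2=1; observed Y1=1, Y2=1. Eliminates n3 inverted output, n5 inverted output.
Only n1 inverted output is consistent with every test.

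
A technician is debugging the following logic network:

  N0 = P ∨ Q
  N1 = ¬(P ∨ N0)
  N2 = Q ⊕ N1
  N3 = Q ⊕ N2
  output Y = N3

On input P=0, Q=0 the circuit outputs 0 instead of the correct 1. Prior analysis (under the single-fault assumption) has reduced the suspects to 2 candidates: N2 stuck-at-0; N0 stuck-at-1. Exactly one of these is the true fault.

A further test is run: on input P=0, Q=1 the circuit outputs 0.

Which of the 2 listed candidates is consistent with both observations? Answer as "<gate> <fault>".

Evaluate each candidate on input P=0, Q=1:
  N2 stuck-at-0: N0=1, N1=0, N2=0 [stuck-at-0], N3=1 → 1 — eliminated
  N0 stuck-at-1: N0=1 [stuck-at-1], N1=0, N2=1, N3=0 → 0 — matches
Only N0 stuck-at-1 reproduces the observed 0.

N0 stuck-at-1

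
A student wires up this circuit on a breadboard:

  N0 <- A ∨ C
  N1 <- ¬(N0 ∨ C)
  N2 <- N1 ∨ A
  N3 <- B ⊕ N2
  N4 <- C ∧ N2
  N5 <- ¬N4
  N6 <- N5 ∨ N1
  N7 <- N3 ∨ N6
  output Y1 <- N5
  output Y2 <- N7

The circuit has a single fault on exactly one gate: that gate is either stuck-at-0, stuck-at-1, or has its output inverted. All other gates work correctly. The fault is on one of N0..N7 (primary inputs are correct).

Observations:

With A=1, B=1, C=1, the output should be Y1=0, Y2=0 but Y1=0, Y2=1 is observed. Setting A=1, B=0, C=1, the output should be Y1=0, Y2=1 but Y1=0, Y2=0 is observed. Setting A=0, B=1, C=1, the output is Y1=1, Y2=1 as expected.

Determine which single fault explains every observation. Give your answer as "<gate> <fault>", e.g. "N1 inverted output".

N3 inverted output

Fault-free values for test 1 (A=1, B=1, C=1): N0=1, N1=0, N2=1, N3=0, N4=1, N5=0, N6=0, N7=0, giving Y1=0, Y2=0. Observed Y1=0, Y2=1.
Test 1: faults giving observed Y1=0, Y2=1 are {N1 stuck-at-1, N1 inverted output, N3 stuck-at-1, N3 inverted output, N6 stuck-at-1, N6 inverted output, N7 stuck-at-1, N7 inverted output}.
Test 2 (A=1, B=0, C=1): fault-free N0=1, N1=0, N2=1, N3=1, N4=1, N5=0, N6=0, N7=1 → Y1=0, Y2=1; observed Y1=0, Y2=0. Eliminates N1 stuck-at-1, N1 inverted output, N3 stuck-at-1, N6 stuck-at-1, N6 inverted output, N7 stuck-at-1.
Test 3 (A=0, B=1, C=1): fault-free N0=1, N1=0, N2=0, N3=1, N4=0, N5=1, N6=1, N7=1 → Y1=1, Y2=1; observed Y1=1, Y2=1. Eliminates N7 inverted output.
Only N3 inverted output is consistent with every test.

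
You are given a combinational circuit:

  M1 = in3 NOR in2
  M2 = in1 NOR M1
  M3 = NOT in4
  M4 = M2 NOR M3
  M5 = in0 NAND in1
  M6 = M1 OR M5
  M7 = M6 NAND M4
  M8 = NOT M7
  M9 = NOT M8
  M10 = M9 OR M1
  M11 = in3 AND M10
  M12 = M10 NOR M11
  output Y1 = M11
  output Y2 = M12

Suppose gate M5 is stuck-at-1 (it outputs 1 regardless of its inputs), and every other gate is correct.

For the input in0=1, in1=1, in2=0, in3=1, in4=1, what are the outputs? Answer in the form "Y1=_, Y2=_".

Y1=0, Y2=1

Propagate with M5 forced: M1=0, M2=0, M3=0, M4=1, M5=1 [stuck-at-1], M6=1, M7=0, M8=1, M9=0, M10=0, M11=0, M12=1.
So the outputs are Y1=0, Y2=1. (Without the fault they would be Y1=1, Y2=0.)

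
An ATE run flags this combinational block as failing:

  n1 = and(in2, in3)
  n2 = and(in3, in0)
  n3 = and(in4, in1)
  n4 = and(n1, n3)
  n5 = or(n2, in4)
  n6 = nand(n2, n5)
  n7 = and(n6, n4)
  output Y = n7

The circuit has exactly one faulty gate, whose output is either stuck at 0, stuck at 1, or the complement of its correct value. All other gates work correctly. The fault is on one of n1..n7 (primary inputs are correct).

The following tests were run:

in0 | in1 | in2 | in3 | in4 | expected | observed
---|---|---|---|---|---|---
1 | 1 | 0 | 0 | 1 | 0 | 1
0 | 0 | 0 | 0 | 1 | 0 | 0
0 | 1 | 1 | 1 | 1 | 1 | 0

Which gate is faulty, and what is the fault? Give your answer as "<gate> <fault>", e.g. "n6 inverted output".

Fault-free values for test 1 (in0=1, in1=1, in2=0, in3=0, in4=1): n1=0, n2=0, n3=1, n4=0, n5=1, n6=1, n7=0, giving Y=0. Observed 1.
Test 1: faults giving observed 1 are {n1 stuck-at-1, n1 inverted output, n4 stuck-at-1, n4 inverted output, n7 stuck-at-1, n7 inverted output}.
Test 2 (in0=0, in1=0, in2=0, in3=0, in4=1): fault-free n1=0, n2=0, n3=0, n4=0, n5=1, n6=1, n7=0 → 0; observed 0. Eliminates n4 stuck-at-1, n4 inverted output, n7 stuck-at-1, n7 inverted output.
Test 3 (in0=0, in1=1, in2=1, in3=1, in4=1): fault-free n1=1, n2=0, n3=1, n4=1, n5=1, n6=1, n7=1 → 1; observed 0. Eliminates n1 stuck-at-1.
Only n1 inverted output is consistent with every test.

n1 inverted output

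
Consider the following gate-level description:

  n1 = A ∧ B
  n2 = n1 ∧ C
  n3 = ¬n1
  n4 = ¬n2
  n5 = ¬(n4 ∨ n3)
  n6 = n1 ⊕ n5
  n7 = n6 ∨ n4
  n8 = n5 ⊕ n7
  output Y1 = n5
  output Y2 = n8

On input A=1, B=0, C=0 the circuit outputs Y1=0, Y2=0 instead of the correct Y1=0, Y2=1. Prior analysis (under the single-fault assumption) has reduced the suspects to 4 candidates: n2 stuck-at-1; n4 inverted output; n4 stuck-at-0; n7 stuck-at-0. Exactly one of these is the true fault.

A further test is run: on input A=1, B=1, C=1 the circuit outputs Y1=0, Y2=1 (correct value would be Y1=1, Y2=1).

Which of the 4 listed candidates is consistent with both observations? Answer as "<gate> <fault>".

n4 inverted output

Evaluate each candidate on input A=1, B=1, C=1:
  n2 stuck-at-1: n1=1, n2=1 [stuck-at-1], n3=0, n4=0, n5=1, n6=0, n7=0, n8=1 → Y1=1, Y2=1 — eliminated
  n4 inverted output: n1=1, n2=1, n3=0, n4=1 [inverted output], n5=0, n6=1, n7=1, n8=1 → Y1=0, Y2=1 — matches
  n4 stuck-at-0: n1=1, n2=1, n3=0, n4=0 [stuck-at-0], n5=1, n6=0, n7=0, n8=1 → Y1=1, Y2=1 — eliminated
  n7 stuck-at-0: n1=1, n2=1, n3=0, n4=0, n5=1, n6=0, n7=0 [stuck-at-0], n8=1 → Y1=1, Y2=1 — eliminated
Only n4 inverted output reproduces the observed Y1=0, Y2=1.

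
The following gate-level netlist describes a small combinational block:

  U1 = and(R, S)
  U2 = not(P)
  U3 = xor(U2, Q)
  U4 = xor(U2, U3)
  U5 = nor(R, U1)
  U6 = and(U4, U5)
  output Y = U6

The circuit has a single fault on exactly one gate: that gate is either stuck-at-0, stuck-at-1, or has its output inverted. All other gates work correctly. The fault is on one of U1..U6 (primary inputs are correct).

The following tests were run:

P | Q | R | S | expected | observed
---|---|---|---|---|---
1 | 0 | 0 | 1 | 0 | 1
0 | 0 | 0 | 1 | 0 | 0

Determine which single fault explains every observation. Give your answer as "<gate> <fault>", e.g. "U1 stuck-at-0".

U3 stuck-at-1

Fault-free values for test 1 (P=1, Q=0, R=0, S=1): U1=0, U2=0, U3=0, U4=0, U5=1, U6=0, giving Y=0. Observed 1.
Test 1: faults giving observed 1 are {U3 stuck-at-1, U3 inverted output, U4 stuck-at-1, U4 inverted output, U6 stuck-at-1, U6 inverted output}.
Test 2 (P=0, Q=0, R=0, S=1): fault-free U1=0, U2=1, U3=1, U4=0, U5=1, U6=0 → 0; observed 0. Eliminates U3 inverted output, U4 stuck-at-1, U4 inverted output, U6 stuck-at-1, U6 inverted output.
Only U3 stuck-at-1 is consistent with every test.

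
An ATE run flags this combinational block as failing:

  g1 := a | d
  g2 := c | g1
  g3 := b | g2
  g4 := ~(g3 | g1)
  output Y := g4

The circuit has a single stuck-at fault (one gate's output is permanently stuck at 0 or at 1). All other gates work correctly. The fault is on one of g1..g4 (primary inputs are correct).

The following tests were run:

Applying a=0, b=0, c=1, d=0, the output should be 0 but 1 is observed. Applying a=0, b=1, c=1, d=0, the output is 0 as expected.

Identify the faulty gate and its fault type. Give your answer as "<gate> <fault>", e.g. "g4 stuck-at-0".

Fault-free values for test 1 (a=0, b=0, c=1, d=0): g1=0, g2=1, g3=1, g4=0, giving Y=0. Observed 1.
Test 1: faults giving observed 1 are {g2 stuck-at-0, g3 stuck-at-0, g4 stuck-at-1}.
Test 2 (a=0, b=1, c=1, d=0): fault-free g1=0, g2=1, g3=1, g4=0 → 0; observed 0. Eliminates g3 stuck-at-0, g4 stuck-at-1.
Only g2 stuck-at-0 is consistent with every test.

g2 stuck-at-0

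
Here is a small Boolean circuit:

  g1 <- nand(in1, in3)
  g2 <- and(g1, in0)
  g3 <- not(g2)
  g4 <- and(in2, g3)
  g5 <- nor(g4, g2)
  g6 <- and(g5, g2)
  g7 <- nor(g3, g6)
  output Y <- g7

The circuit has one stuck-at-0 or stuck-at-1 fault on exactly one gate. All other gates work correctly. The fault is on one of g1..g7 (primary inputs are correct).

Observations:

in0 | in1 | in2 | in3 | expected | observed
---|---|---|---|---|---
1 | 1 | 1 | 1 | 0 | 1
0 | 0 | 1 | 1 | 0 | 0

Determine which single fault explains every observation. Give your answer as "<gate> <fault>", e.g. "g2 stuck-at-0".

g1 stuck-at-1

Fault-free values for test 1 (in0=1, in1=1, in2=1, in3=1): g1=0, g2=0, g3=1, g4=1, g5=0, g6=0, g7=0, giving Y=0. Observed 1.
Test 1: faults giving observed 1 are {g1 stuck-at-1, g2 stuck-at-1, g3 stuck-at-0, g7 stuck-at-1}.
Test 2 (in0=0, in1=0, in2=1, in3=1): fault-free g1=1, g2=0, g3=1, g4=1, g5=0, g6=0, g7=0 → 0; observed 0. Eliminates g2 stuck-at-1, g3 stuck-at-0, g7 stuck-at-1.
Only g1 stuck-at-1 is consistent with every test.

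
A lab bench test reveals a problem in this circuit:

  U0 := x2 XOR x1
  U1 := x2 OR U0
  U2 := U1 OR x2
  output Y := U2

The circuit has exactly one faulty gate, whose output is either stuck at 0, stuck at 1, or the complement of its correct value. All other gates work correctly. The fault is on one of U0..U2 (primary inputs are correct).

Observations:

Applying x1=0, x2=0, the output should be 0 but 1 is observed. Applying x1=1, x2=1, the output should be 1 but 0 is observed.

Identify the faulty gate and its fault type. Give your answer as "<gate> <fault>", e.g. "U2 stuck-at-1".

Fault-free values for test 1 (x1=0, x2=0): U0=0, U1=0, U2=0, giving Y=0. Observed 1.
Test 1: faults giving observed 1 are {U0 stuck-at-1, U0 inverted output, U1 stuck-at-1, U1 inverted output, U2 stuck-at-1, U2 inverted output}.
Test 2 (x1=1, x2=1): fault-free U0=0, U1=1, U2=1 → 1; observed 0. Eliminates U0 stuck-at-1, U0 inverted output, U1 stuck-at-1, U1 inverted output, U2 stuck-at-1.
Only U2 inverted output is consistent with every test.

U2 inverted output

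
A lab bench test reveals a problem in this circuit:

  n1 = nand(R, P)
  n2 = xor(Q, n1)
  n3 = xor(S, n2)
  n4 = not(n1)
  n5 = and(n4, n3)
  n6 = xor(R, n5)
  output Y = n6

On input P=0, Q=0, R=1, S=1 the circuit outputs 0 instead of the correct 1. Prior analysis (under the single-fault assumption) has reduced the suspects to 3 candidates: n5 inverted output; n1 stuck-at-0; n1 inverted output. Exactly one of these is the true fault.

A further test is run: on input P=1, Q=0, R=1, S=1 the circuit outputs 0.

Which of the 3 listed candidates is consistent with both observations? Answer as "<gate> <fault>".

Evaluate each candidate on input P=1, Q=0, R=1, S=1:
  n5 inverted output: n1=0, n2=0, n3=1, n4=1, n5=0 [inverted output], n6=1 → 1 — eliminated
  n1 stuck-at-0: n1=0 [stuck-at-0], n2=0, n3=1, n4=1, n5=1, n6=0 → 0 — matches
  n1 inverted output: n1=1 [inverted output], n2=1, n3=0, n4=0, n5=0, n6=1 → 1 — eliminated
Only n1 stuck-at-0 reproduces the observed 0.

n1 stuck-at-0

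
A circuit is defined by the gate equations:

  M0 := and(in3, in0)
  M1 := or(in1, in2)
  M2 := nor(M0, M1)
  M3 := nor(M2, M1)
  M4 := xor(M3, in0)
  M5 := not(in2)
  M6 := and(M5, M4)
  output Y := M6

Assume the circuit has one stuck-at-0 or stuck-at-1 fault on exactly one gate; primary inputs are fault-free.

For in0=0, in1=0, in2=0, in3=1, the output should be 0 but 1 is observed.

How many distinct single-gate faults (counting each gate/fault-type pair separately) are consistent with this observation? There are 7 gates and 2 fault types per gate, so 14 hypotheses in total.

5

Fault-free: M0=0, M1=0, M2=1, M3=0, M4=0, M5=1, M6=0 → 0. Observed 1.
  M0 stuck-at-0: output 0 ✗
  M0 stuck-at-1: output 1 ✓
  M1 stuck-at-0: output 0 ✗
  M1 stuck-at-1: output 0 ✗
  M2 stuck-at-0: output 1 ✓
  M2 stuck-at-1: output 0 ✗
  M3 stuck-at-0: output 0 ✗
  M3 stuck-at-1: output 1 ✓
  M4 stuck-at-0: output 0 ✗
  M4 stuck-at-1: output 1 ✓
  M5 stuck-at-0: output 0 ✗
  M5 stuck-at-1: output 0 ✗
  M6 stuck-at-0: output 0 ✗
  M6 stuck-at-1: output 1 ✓
Consistent faults: {M0 stuck-at-1, M2 stuck-at-0, M3 stuck-at-1, M4 stuck-at-1, M6 stuck-at-1} — 5 in all.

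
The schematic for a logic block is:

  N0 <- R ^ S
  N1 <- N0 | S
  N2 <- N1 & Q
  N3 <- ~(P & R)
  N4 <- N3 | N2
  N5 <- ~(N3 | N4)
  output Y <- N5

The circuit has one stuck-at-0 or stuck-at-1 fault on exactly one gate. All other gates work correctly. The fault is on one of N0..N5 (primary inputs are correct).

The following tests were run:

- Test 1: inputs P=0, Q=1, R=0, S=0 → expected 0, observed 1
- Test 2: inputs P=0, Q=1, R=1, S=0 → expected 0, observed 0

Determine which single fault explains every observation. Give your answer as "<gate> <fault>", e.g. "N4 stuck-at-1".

Fault-free values for test 1 (P=0, Q=1, R=0, S=0): N0=0, N1=0, N2=0, N3=1, N4=1, N5=0, giving Y=0. Observed 1.
Test 1: faults giving observed 1 are {N3 stuck-at-0, N5 stuck-at-1}.
Test 2 (P=0, Q=1, R=1, S=0): fault-free N0=1, N1=1, N2=1, N3=1, N4=1, N5=0 → 0; observed 0. Eliminates N5 stuck-at-1.
Only N3 stuck-at-0 is consistent with every test.

N3 stuck-at-0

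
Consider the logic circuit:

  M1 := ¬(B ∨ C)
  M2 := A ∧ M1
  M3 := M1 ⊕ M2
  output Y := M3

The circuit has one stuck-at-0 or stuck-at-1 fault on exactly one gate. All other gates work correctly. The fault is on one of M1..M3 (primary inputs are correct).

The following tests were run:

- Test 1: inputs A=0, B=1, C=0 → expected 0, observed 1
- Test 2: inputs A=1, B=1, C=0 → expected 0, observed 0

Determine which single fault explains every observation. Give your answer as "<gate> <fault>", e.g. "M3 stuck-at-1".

M1 stuck-at-1

Fault-free values for test 1 (A=0, B=1, C=0): M1=0, M2=0, M3=0, giving Y=0. Observed 1.
Test 1: faults giving observed 1 are {M1 stuck-at-1, M2 stuck-at-1, M3 stuck-at-1}.
Test 2 (A=1, B=1, C=0): fault-free M1=0, M2=0, M3=0 → 0; observed 0. Eliminates M2 stuck-at-1, M3 stuck-at-1.
Only M1 stuck-at-1 is consistent with every test.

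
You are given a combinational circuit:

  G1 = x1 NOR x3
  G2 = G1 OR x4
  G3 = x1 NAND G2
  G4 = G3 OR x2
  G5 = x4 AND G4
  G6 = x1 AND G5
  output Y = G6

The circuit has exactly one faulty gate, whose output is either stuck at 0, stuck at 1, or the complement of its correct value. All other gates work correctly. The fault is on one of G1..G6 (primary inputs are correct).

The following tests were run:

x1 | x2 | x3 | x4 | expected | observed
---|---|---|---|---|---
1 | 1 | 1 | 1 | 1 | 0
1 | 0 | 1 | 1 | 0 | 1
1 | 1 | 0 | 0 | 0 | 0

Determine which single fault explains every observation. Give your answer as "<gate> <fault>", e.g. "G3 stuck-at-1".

Fault-free values for test 1 (x1=1, x2=1, x3=1, x4=1): G1=0, G2=1, G3=0, G4=1, G5=1, G6=1, giving Y=1. Observed 0.
Test 1: faults giving observed 0 are {G4 stuck-at-0, G4 inverted output, G5 stuck-at-0, G5 inverted output, G6 stuck-at-0, G6 inverted output}.
Test 2 (x1=1, x2=0, x3=1, x4=1): fault-free G1=0, G2=1, G3=0, G4=0, G5=0, G6=0 → 0; observed 1. Eliminates G4 stuck-at-0, G5 stuck-at-0, G6 stuck-at-0.
Test 3 (x1=1, x2=1, x3=0, x4=0): fault-free G1=0, G2=0, G3=1, G4=1, G5=0, G6=0 → 0; observed 0. Eliminates G5 inverted output, G6 inverted output.
Only G4 inverted output is consistent with every test.

G4 inverted output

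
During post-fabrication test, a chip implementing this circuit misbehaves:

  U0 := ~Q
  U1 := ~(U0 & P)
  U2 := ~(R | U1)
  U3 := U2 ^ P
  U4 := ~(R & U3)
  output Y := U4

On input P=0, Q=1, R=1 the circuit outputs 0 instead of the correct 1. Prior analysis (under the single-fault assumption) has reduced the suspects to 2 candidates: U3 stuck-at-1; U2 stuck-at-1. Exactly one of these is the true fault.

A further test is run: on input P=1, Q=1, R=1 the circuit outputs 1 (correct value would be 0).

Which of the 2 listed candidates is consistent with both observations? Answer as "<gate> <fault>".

Evaluate each candidate on input P=1, Q=1, R=1:
  U3 stuck-at-1: U0=0, U1=1, U2=0, U3=1 [stuck-at-1], U4=0 → 0 — eliminated
  U2 stuck-at-1: U0=0, U1=1, U2=1 [stuck-at-1], U3=0, U4=1 → 1 — matches
Only U2 stuck-at-1 reproduces the observed 1.

U2 stuck-at-1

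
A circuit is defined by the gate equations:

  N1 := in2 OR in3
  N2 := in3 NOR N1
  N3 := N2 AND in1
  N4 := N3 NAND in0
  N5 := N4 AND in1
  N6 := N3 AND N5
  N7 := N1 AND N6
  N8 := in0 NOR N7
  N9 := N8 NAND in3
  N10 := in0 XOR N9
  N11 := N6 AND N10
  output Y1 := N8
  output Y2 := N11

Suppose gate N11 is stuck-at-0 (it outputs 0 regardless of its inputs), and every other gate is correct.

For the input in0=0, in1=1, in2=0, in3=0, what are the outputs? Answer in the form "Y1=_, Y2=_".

Propagate with N11 forced: N1=0, N2=1, N3=1, N4=1, N5=1, N6=1, N7=0, N8=1, N9=1, N10=1, N11=0 [stuck-at-0].
So the outputs are Y1=1, Y2=0. (Without the fault they would be Y1=1, Y2=1.)

Y1=1, Y2=0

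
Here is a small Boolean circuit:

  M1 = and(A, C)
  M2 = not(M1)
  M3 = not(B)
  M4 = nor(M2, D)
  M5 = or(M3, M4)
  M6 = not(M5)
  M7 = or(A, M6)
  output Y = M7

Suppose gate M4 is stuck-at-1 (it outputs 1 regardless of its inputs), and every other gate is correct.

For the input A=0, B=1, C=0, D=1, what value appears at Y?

0

Propagate with M4 forced: M1=0, M2=1, M3=0, M4=1 [stuck-at-1], M5=1, M6=0, M7=0.
So Y = 0. (Without the fault it would be 1.)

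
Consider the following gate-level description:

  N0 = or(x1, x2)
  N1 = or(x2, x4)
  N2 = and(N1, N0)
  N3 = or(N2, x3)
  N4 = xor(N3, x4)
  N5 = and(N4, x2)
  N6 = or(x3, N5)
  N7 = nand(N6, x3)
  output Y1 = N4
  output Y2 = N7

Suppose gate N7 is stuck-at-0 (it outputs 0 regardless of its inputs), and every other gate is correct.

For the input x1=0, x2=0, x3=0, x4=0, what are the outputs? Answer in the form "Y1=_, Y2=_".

Propagate with N7 forced: N0=0, N1=0, N2=0, N3=0, N4=0, N5=0, N6=0, N7=0 [stuck-at-0].
So the outputs are Y1=0, Y2=0. (Without the fault they would be Y1=0, Y2=1.)

Y1=0, Y2=0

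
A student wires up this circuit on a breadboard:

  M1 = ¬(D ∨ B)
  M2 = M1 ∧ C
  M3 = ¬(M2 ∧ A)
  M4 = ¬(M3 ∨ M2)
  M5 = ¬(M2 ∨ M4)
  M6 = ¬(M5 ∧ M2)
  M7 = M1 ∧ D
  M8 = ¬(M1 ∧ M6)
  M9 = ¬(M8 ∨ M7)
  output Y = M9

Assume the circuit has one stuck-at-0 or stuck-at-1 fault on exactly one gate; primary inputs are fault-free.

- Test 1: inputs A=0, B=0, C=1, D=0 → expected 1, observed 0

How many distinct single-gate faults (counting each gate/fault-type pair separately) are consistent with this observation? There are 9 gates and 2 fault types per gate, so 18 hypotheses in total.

Fault-free: M1=1, M2=1, M3=1, M4=0, M5=0, M6=1, M7=0, M8=0, M9=1 → 1. Observed 0.
  M1: stuck-at-0 ✓; others ✗
  M2: none of the 2 fault types match ✗
  M3: none of the 2 fault types match ✗
  M4: none of the 2 fault types match ✗
  M5: stuck-at-1 ✓; others ✗
  M6: stuck-at-0 ✓; others ✗
  M7: stuck-at-1 ✓; others ✗
  M8: stuck-at-1 ✓; others ✗
  M9: stuck-at-0 ✓; others ✗
Consistent faults: {M1 stuck-at-0, M5 stuck-at-1, M6 stuck-at-0, M7 stuck-at-1, M8 stuck-at-1, M9 stuck-at-0} — 6 in all.

6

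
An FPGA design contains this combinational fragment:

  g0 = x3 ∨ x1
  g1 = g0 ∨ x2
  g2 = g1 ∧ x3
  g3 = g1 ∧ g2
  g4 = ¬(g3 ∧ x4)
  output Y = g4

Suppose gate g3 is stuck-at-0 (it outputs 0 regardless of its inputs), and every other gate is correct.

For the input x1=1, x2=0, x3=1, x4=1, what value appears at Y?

Propagate with g3 forced: g0=1, g1=1, g2=1, g3=0 [stuck-at-0], g4=1.
So Y = 1. (Without the fault it would be 0.)

1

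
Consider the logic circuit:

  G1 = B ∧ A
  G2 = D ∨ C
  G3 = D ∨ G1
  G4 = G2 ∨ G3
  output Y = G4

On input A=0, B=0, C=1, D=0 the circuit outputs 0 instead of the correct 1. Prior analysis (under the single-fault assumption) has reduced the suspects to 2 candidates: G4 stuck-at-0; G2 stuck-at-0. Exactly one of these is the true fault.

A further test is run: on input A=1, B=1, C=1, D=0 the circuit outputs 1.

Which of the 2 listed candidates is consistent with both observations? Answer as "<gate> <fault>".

G2 stuck-at-0

Evaluate each candidate on input A=1, B=1, C=1, D=0:
  G4 stuck-at-0: G1=1, G2=1, G3=1, G4=0 [stuck-at-0] → 0 — eliminated
  G2 stuck-at-0: G1=1, G2=0 [stuck-at-0], G3=1, G4=1 → 1 — matches
Only G2 stuck-at-0 reproduces the observed 1.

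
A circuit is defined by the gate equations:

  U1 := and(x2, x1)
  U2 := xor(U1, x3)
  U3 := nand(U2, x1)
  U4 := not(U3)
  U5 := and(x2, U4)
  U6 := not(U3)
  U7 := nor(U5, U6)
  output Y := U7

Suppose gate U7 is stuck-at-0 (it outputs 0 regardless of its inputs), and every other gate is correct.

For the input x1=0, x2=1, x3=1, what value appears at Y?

Propagate with U7 forced: U1=0, U2=1, U3=1, U4=0, U5=0, U6=0, U7=0 [stuck-at-0].
So Y = 0. (Without the fault it would be 1.)

0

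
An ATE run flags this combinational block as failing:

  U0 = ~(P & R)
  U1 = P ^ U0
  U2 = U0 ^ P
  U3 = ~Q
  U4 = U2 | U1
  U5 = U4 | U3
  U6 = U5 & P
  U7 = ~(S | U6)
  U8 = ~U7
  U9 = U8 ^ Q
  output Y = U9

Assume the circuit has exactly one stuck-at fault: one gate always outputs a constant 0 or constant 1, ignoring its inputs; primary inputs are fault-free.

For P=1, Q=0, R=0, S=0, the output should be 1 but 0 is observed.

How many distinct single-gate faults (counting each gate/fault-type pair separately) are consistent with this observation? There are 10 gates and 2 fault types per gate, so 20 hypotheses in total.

6

Fault-free: U0=1, U1=0, U2=0, U3=1, U4=0, U5=1, U6=1, U7=0, U8=1, U9=1 → 1. Observed 0.
  U0: none of the 2 fault types match ✗
  U1: none of the 2 fault types match ✗
  U2: none of the 2 fault types match ✗
  U3: stuck-at-0 ✓; others ✗
  U4: none of the 2 fault types match ✗
  U5: stuck-at-0 ✓; others ✗
  U6: stuck-at-0 ✓; others ✗
  U7: stuck-at-1 ✓; others ✗
  U8: stuck-at-0 ✓; others ✗
  U9: stuck-at-0 ✓; others ✗
Consistent faults: {U3 stuck-at-0, U5 stuck-at-0, U6 stuck-at-0, U7 stuck-at-1, U8 stuck-at-0, U9 stuck-at-0} — 6 in all.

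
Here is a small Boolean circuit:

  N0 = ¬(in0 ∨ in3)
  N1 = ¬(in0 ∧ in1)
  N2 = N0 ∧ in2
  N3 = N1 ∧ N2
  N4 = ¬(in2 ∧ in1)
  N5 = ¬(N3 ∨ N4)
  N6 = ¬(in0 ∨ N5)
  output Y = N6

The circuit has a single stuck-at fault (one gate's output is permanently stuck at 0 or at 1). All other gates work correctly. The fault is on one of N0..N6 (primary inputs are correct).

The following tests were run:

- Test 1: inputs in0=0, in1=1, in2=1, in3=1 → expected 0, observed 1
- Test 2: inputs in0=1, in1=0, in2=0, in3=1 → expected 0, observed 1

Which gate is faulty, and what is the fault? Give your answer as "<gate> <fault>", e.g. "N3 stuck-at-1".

Fault-free values for test 1 (in0=0, in1=1, in2=1, in3=1): N0=0, N1=1, N2=0, N3=0, N4=0, N5=1, N6=0, giving Y=0. Observed 1.
Test 1: faults giving observed 1 are {N0 stuck-at-1, N2 stuck-at-1, N3 stuck-at-1, N4 stuck-at-1, N5 stuck-at-0, N6 stuck-at-1}.
Test 2 (in0=1, in1=0, in2=0, in3=1): fault-free N0=0, N1=1, N2=0, N3=0, N4=1, N5=0, N6=0 → 0; observed 1. Eliminates N0 stuck-at-1, N2 stuck-at-1, N3 stuck-at-1, N4 stuck-at-1, N5 stuck-at-0.
Only N6 stuck-at-1 is consistent with every test.

N6 stuck-at-1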